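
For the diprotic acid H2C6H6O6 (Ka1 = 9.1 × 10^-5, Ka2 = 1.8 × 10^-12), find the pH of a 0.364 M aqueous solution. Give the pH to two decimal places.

pH = 2.24

Since Ka1 ≫ Ka2, the first ionization dominates [H+].
Ka1 = x²/(0.364 − x) = 9.1 × 10^-5
x ≈ √(9.1 × 10^-5 × 0.364) = 5.76 × 10^-3 M
pH = −log(5.76 × 10^-3) = 2.24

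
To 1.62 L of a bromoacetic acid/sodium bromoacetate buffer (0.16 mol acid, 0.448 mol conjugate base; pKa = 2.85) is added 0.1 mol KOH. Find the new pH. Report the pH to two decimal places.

pH = 3.81

After neutralization: n(BrCH2COOH) = 0.06 mol, n(BrCH2COO-) = 0.548 mol.
Henderson–Hasselbalch with mole ratio 0.548/0.06: pH = 2.85 + (+0.961)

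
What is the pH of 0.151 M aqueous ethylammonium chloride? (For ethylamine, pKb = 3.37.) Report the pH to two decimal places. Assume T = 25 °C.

pH = 5.73

C2H5NH3+ is the conjugate acid of the weak base C2H5NH2.
Kb = 10^(−3.37) = 4.27 × 10^-4
Ka = Kw/Kb = 1.0×10^-14 / 4.27 × 10^-4 = 2.34 × 10^-11
From the ICE table, Ka = [H+]²/(0.151 − [H+]) = 2.34 × 10^-11.
Assume [H+] ≪ 0.151: [H+] ≈ √(2.34 × 10^-11 × 0.151) = 1.88 × 10^-6 M
Check: 0.0012% ionized — well under 5%, approximation valid.
pH = −log(1.88 × 10^-6) = 5.73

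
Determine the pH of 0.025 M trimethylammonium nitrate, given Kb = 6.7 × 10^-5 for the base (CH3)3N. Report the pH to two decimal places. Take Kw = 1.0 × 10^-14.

(CH3)3NH+ is the conjugate acid of the weak base (CH3)3N.
Ka = Kw/Kb = 1.0×10^-14 / 6.7 × 10^-5 = 1.49 × 10^-10
From the ICE table, Ka = [H+]²/(0.025 − [H+]) = 1.49 × 10^-10.
Assume [H+] ≪ 0.025: [H+] ≈ √(1.49 × 10^-10 × 0.025) = 1.93 × 10^-6 M
([H+]/C₀ = 0.0077% < 5%, so the approximation holds.)
pH = −log[H+] = −log(1.93 × 10^-6) = 5.71

pH = 5.71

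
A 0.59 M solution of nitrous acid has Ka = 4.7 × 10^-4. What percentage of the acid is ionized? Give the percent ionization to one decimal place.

2.8%

HNO2 ⇌ NO2- + H+; let x = [H+] at equilibrium.
x ≈ √(Ka·C₀) = √(4.7 × 10^-4 × 0.59) = 1.67 × 10^-2 M
% ionization = x/C₀ × 100% = 1.67 × 10^-2/0.59 × 100% = 2.8%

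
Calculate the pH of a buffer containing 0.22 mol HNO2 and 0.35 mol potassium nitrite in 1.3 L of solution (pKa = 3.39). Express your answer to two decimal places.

pH = pKa + log([A⁻]/[HA]) = 3.39 + log(0.35/0.22)
pH = 3.39 + (+0.202) = 3.59

pH = 3.59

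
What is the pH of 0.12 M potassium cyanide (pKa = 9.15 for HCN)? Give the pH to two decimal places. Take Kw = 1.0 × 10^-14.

CN- is the conjugate base of the weak acid HCN.
Ka = 10^(−9.15) = 7.08 × 10^-10
Kb = Kw/Ka = 1.0×10^-14 / 7.08 × 10^-10 = 1.41 × 10^-5
From the ICE table, Kb = [OH-]²/(0.12 − [OH-]) = 1.41 × 10^-5.
Since Kb ≪ C₀, [OH-] ≈ √(Kb·C₀) = 1.30 × 10^-3 M.
Check: 1.1% ionized — well under 5%, approximation valid.
pOH = −log(1.30 × 10^-3) = 2.89; pH = 14.00 − 2.89 = 11.11

pH = 11.11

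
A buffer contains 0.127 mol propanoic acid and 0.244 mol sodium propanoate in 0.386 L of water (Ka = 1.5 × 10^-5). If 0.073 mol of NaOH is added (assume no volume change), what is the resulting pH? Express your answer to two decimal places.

pH = 5.59

After neutralization: n(CH3CH2COOH) = 0.054 mol, n(CH3CH2COO-) = 0.317 mol.
pKa = −log(1.5 × 10^-5) = 4.824
pH = pKa + log([A⁻]/[HA]) = 4.824 + log(0.317/0.054) = 4.824 +0.769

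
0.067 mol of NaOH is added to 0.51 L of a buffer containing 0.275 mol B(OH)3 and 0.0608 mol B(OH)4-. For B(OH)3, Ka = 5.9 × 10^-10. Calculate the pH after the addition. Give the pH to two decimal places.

pH = 9.02

After neutralization: n(B(OH)3) = 0.208 mol, n(B(OH)4-) = 0.128 mol.
pKa = −log(5.9 × 10^-10) = 9.229
Henderson–Hasselbalch with mole ratio 0.128/0.208: pH = 9.229 + (-0.211)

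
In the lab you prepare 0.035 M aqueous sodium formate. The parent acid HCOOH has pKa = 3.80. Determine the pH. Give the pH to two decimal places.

HCOO- is the conjugate base of the weak acid HCOOH.
Ka = 10^(−3.80) = 1.58 × 10^-4
Kb = Kw/Ka = 1.0×10^-14 / 1.58 × 10^-4 = 6.33 × 10^-11
Kb = [OH-]²/(0.035 − [OH-]) = 6.33 × 10^-11
Since Kb ≪ C₀, [OH-] ≈ √(Kb·C₀) = 1.49 × 10^-6 M.
pOH = −log(1.49 × 10^-6) = 5.83; pH = 14.00 − 5.83 = 8.17

pH = 8.17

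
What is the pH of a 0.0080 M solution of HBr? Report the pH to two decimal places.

pH = 2.10

HBr is a strong acid and dissociates completely, so [H+] = 0.0080 M.
pH = -log(0.008) = 2.10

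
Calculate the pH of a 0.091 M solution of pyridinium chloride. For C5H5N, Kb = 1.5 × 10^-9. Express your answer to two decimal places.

C5H5NH+ is the conjugate acid of the weak base C5H5N.
Ka = Kw/Kb = 1.0×10^-14 / 1.5 × 10^-9 = 6.67 × 10^-6
Ka = [H+]²/(0.091 − [H+]) = 6.67 × 10^-6
Since Ka ≪ C₀, [H+] ≈ √(Ka·C₀) = 7.79 × 10^-4 M.
Check: 0.86% ionized — well under 5%, approximation valid.
pH = −log[H+] = −log(7.79 × 10^-4) = 3.11

pH = 3.11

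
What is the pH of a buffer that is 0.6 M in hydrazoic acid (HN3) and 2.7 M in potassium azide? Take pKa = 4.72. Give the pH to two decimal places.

pH = 5.37

pH = pKa + log([A⁻]/[HA]) = 4.72 + log(2.7/0.6)
pH = 4.72 + (+0.653) = 5.37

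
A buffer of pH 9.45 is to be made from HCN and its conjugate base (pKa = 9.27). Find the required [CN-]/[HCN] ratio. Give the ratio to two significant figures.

pH = pKa + log(r) ⇒ log(r) = 9.45 − 9.27 = +0.18
r = [CN-]/[HCN] = 10^(+0.18) = 1.51

ratio = 1.5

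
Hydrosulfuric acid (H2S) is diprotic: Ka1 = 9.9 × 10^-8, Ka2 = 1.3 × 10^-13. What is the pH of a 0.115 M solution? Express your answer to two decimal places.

Since Ka1 ≫ Ka2, the first ionization dominates [H+].
Ka1 = x²/(0.115 − x) = 9.9 × 10^-8
x ≈ √(9.9 × 10^-8 × 0.115) = 1.07 × 10^-4 M
pH = −log(1.07 × 10^-4) = 3.97

pH = 3.97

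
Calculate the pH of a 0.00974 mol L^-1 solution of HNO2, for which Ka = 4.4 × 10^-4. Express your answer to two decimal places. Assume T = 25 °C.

HNO2 ⇌ NO2- + H+
Let x = [H+] at equilibrium. Ka = x²/(0.00974 − x).
The 5% rule fails; solving x² + Ka·x − Ka·C₀ = 0 exactly:
x = [−0.00044 + √(0.00044² + 1.71e-05)]/2 = 1.86 × 10^-3 M
pH = −log(1.86 × 10^-3) = 2.73

pH = 2.73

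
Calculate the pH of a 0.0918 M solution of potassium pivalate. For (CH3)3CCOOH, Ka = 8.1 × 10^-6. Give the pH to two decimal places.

(CH3)3CCOO- is the conjugate base of the weak acid (CH3)3CCOOH.
Kb = Kw/Ka = 1.0×10^-14 / 8.1 × 10^-6 = 1.23 × 10^-9
Kb = [OH-]²/(0.0918 − [OH-]) = 1.23 × 10^-9
Neglecting [OH-] in the denominator: [OH-] = √(1.23 × 10^-9 × 0.0918) = 1.06 × 10^-5 M
([OH-]/C₀ = 0.012% < 5%, so the approximation holds.)
pOH = −log(1.06 × 10^-5) = 4.97; pH = 14.00 − 4.97 = 9.03

pH = 9.03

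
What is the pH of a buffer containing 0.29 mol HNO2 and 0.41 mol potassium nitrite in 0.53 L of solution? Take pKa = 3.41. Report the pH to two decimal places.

pH = 3.56

Henderson–Hasselbalch: pH = pKa + log([NO2-]/[HNO2]) = 3.41 + log(0.41/0.29)
pH = 3.41 + (+0.150) = 3.56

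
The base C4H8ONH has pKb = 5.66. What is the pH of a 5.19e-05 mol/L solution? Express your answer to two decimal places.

pH = 8.98

C4H8ONH + H2O ⇌ C4H8ONH2+ + OH-
Kb = 10^(−5.66) = 2.19 × 10^-6
Kb = x²/(5.19e-05 − x) = 2.19 × 10^-6
x is not negligible relative to C₀; solve x² + 2.19e-06·x − 1.14e-10 = 0.
x = (−Kb + √(Kb² + 4·Kb·C₀))/2 = 9.62 × 10^-6 M
pOH = −log(9.62 × 10^-6) = 5.02; pH = 14.00 − 5.02 = 8.98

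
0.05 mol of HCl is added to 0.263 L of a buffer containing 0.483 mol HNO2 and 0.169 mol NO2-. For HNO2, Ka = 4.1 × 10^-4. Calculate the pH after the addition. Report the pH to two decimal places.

pH = 2.74

Added H+ converts NO2- to HNO2: HNO2 → 0.533 mol, NO2- → 0.119 mol.
pKa = −log(4.1 × 10^-4) = 3.387
pH = pKa + log(n_NO2-/n_HNO2) = 3.387 + log(0.119/0.533) = 3.387 + (-0.651)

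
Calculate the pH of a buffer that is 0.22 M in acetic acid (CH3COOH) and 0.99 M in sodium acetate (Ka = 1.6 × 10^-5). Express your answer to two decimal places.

pKa = −log(1.6 × 10^-5) = 4.796
Using pH = pKa + log([base]/[acid]) with [base]/[acid] = 0.99/0.22:
pH = 4.796 + (+0.653) = 5.45

pH = 5.45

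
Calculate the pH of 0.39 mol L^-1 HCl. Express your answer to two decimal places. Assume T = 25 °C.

pH = 0.41

HCl is a strong acid and dissociates completely, so [H+] = 0.39 M.
pH = -log(0.39) = 0.41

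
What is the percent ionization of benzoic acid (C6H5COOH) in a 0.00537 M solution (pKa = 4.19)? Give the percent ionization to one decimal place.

10.4%

C6H5COOH ⇌ C6H5COO- + H+; let x = [H+] at equilibrium.
Ka = 10^(−4.19) = 6.46 × 10^-5
Solve x² + 6.46e-05x − 3.47e-07 = 0 → x = 5.58 × 10^-4 M
% ionization = x/C₀ × 100% = 5.58 × 10^-4/0.00537 × 100% = 10.4%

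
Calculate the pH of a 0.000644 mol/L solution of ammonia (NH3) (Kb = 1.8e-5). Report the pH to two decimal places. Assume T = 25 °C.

pH = 10.00

NH3 + H2O ⇌ NH4+ + OH-
Let x = [OH-] at equilibrium. Kb = x²/(0.000644 − x).
x is not negligible relative to C₀; solve x² + 1.8e-05·x − 1.16e-08 = 0.
x = [−1.8e-05 + √(1.8e-05² + 4.64e-08)]/2 = 9.90 × 10^-5 M
pOH = −log(9.90 × 10^-5) = 4.00; pH = 14.00 − 4.00 = 10.00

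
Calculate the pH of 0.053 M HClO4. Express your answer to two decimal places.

pH = 1.28

HClO4 is a strong acid and dissociates completely, so [H+] = 0.053 M.
pH = -log(0.053) = 1.28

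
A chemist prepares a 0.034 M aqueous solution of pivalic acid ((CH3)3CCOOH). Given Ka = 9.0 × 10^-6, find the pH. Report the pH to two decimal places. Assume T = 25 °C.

(CH3)3CCOOH ⇌ (CH3)3CCOO- + H+
Ka = [H+]²/(0.034 − [H+]) = 9.0 × 10^-6
Since Ka ≪ C₀, [H+] ≈ √(Ka·C₀) = 5.53 × 10^-4 M.
Check: 1.6% ionized — well under 5%, approximation valid.
pH = −log[H+] = −log(5.53 × 10^-4) = 3.26

pH = 3.26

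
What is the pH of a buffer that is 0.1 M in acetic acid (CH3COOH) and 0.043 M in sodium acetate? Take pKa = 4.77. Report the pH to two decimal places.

Using pH = pKa + log([base]/[acid]) with [base]/[acid] = 0.043/0.1:
pH = 4.77 + (-0.367) = 4.40

pH = 4.40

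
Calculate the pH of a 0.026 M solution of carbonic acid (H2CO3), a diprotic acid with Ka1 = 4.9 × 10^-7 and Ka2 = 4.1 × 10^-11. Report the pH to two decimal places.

pH = 3.95

Since Ka1 ≫ Ka2, the first ionization dominates [H+].
Ka1 = x²/(0.026 − x) = 4.9 × 10^-7
x ≈ √(4.9 × 10^-7 × 0.026) = 1.13 × 10^-4 M
pH = −log(1.13 × 10^-4) = 3.95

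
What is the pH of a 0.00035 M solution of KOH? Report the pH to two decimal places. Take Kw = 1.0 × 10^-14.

pH = 10.54

KOH is a strong base; [OH-] = 0.00035 M.
pOH = -log(0.00035) = 3.46
pH = 14.00 - 3.46 = 10.54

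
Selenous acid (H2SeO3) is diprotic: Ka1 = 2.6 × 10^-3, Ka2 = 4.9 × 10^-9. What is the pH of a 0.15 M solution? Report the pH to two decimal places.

pH = 1.73

Ka1 ≫ Ka2, so treat the first dissociation as the only significant source of H+.
Ka1 = x²/(0.15 − x) = 2.6 × 10^-3
Solving the quadratic: x = (−Ka1 + √(Ka1² + 4·Ka1·C₀))/2 = 1.85 × 10^-2 M
pH = −log(1.85 × 10^-2) = 1.73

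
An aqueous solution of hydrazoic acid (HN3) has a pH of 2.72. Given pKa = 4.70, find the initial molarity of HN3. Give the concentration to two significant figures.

[H+] = 10^(-2.72) = 1.91 × 10^-3 M = x
Ka = 10^(−4.70) = 2.00 × 10^-5
Ka = x²/(C₀ − x) ⇒ C₀ = x + x²/Ka
C₀ = 1.91 × 10^-3 + (1.91 × 10^-3)²/(2.00 × 10^-5) = 1.84 × 10^-1 M

C₀ = 1.8 × 10^-1 M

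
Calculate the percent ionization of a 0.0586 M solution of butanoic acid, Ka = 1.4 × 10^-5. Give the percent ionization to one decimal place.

CH3(CH2)2COOH ⇌ CH3(CH2)2COO- + H+; let x = [H+] at equilibrium.
x ≈ √(Ka·C₀) = √(1.4 × 10^-5 × 0.0586) = 9.06 × 10^-4 M
Fraction ionized = 9.06 × 10^-4 / 0.0586 = 0.0155 → 1.5%

1.5%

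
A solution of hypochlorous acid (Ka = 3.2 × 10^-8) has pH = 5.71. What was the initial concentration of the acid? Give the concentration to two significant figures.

[H+] = 10^(-5.71) = 1.95 × 10^-6 M = x
Ka = x²/(C₀ − x) ⇒ C₀ = x + x²/Ka
C₀ = 1.95 × 10^-6 + (1.95 × 10^-6)²/(3.2 × 10^-8) = 1.21 × 10^-4 M

C₀ = 1.2 × 10^-4 M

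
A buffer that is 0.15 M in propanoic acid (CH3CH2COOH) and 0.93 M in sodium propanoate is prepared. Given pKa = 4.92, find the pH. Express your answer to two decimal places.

pH = pKa + log([A⁻]/[HA]) = 4.92 + log(0.93/0.15)
pH = 4.92 + (+0.792) = 5.71

pH = 5.71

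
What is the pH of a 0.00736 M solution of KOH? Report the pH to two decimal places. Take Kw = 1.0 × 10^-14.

pH = 11.87

KOH is a strong base; [OH-] = 0.00736 M.
pOH = -log(0.00736) = 2.13
pH = 14.00 - 2.13 = 11.87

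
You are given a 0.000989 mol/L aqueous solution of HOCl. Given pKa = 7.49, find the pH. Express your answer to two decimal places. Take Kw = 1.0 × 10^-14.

pH = 5.25

HOCl ⇌ OCl- + H+
Ka = 10^(−7.49) = 3.24 × 10^-8
Ka = [H+]²/(0.000989 − [H+]) = 3.24 × 10^-8
Assume [H+] ≪ 0.000989: [H+] ≈ √(3.24 × 10^-8 × 0.000989) = 5.66 × 10^-6 M
pH = −log(5.66 × 10^-6) = 5.25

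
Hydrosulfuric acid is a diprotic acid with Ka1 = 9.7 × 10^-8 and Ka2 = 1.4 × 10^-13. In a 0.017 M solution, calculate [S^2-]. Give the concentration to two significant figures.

First ionization gives [H+] ≈ [HS-] = 4.06 × 10^-5 M.
Second step: Ka2 = [H+][S^2-]/[HS-] ≈ [S^2-] (since [H+] ≈ [HS-]).
So [S^2-] ≈ Ka2.

1.4 × 10^-13 M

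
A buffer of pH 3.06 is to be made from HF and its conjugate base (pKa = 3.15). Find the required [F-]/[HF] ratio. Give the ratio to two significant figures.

ratio = 0.81

pH = pKa + log(r) ⇒ log(r) = 3.06 − 3.15 = -0.09
r = [F-]/[HF] = 10^(-0.09) = 0.813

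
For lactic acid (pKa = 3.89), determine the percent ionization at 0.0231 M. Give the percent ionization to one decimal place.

CH3CH(OH)COOH ⇌ CH3CH(OH)COO- + H+; let x = [H+] at equilibrium.
Ka = 10^(−3.89) = 1.29 × 10^-4
Solve x² + 0.000129x − 2.98e-06 = 0 → x = 1.66 × 10^-3 M
% ionization = x/C₀ × 100% = 1.66 × 10^-3/0.0231 × 100% = 7.2%

7.2%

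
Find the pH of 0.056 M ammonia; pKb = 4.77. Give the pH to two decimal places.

pH = 10.99

NH3 + H2O ⇌ NH4+ + OH-
Kb = 10^(−4.77) = 1.70 × 10^-5
From the ICE table, Kb = [OH-]²/(0.056 − [OH-]) = 1.70 × 10^-5.
Since Kb ≪ C₀, [OH-] ≈ √(Kb·C₀) = 9.76 × 10^-4 M.
Check: 1.7% ionized — well under 5%, approximation valid.
pOH = −log(9.76 × 10^-4) = 3.01; pH = 14.00 − 3.01 = 10.99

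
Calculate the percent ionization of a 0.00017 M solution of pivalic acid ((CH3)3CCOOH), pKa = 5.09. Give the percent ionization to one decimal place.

19.6%

(CH3)3CCOOH ⇌ (CH3)3CCOO- + H+; let x = [H+] at equilibrium.
Ka = 10^(−5.09) = 8.13 × 10^-6
Solve x² + 8.13e-06x − 1.38e-09 = 0 → x = 3.33 × 10^-5 M
Fraction ionized = 3.33 × 10^-5 / 0.00017 = 0.1959 → 19.6%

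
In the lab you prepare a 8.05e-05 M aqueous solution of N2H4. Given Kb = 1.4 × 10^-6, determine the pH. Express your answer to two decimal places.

N2H4 + H2O ⇌ N2H5+ + OH-
From the ICE table, Kb = [OH-]²/(8.05e-05 − [OH-]) = 1.4 × 10^-6.
[OH-] is not negligible relative to C₀; solve [OH-]² + 1.4e-06·[OH-] − 1.13e-10 = 0.
[OH-] = (−Kb + √(Kb² + 4·Kb·C₀))/2 = 9.94 × 10^-6 M
pOH = 5.00, so pH = 14.00 − pOH = 9.00

pH = 9.00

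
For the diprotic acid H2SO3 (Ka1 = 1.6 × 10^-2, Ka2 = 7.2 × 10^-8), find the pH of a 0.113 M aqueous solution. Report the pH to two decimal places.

Ka1 ≫ Ka2, so treat the first dissociation as the only significant source of H+.
Ka1 = x²/(0.113 − x) = 1.6 × 10^-2
Solving the quadratic: x = (−Ka1 + √(Ka1² + 4·Ka1·C₀))/2 = 3.53 × 10^-2 M
pH = −log(3.53 × 10^-2) = 1.45

pH = 1.45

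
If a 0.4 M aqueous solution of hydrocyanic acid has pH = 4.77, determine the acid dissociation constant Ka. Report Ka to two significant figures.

Ka = 7.2 × 10^-10

[H+] = 10^(-4.77) = 1.70 × 10^-5 M
At equilibrium [HA] = 0.4 − 1.70 × 10^-5 = 4.00 × 10^-1 M
Ka = [H+][A-]/[HA] = (1.70 × 10^-5)² / 4.00 × 10^-1 = 7.2 × 10^-10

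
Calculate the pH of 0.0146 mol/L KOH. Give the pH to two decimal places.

pH = 12.16

KOH is a strong base; [OH-] = 0.0146 M.
pOH = -log(0.0146) = 1.84
pH = 14.00 - 1.84 = 12.16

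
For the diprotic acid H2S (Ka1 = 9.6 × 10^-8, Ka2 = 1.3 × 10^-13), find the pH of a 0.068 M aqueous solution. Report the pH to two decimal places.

pH = 4.09

Since Ka1 ≫ Ka2, the first ionization dominates [H+].
Ka1 = x²/(0.068 − x) = 9.6 × 10^-8
x ≈ √(9.6 × 10^-8 × 0.068) = 8.08 × 10^-5 M
pH = −log(8.08 × 10^-5) = 4.09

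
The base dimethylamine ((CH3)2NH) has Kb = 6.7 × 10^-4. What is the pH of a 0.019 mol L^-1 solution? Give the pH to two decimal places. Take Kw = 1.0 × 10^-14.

pH = 11.51

(CH3)2NH + H2O ⇌ (CH3)2NH2+ + OH-
Let x = [OH-] at equilibrium. Kb = x²/(0.019 − x).
x is not negligible relative to C₀; solve x² + 0.00067·x − 1.27e-05 = 0.
x = [−0.00067 + √(0.00067² + 5.09e-05)]/2 = 3.25 × 10^-3 M
pOH = 2.49, so pH = 14.00 − pOH = 11.51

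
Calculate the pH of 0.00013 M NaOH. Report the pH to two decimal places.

pH = 10.11

NaOH is a strong base; [OH-] = 0.00013 M.
pOH = -log(0.00013) = 3.89
pH = 14.00 - 3.89 = 10.11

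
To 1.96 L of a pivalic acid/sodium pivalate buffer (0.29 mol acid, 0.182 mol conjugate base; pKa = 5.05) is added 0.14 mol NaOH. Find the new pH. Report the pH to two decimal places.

OH- converts (CH3)3CCOOH to (CH3)3CCOO-: (CH3)3CCOOH → 0.15 mol, (CH3)3CCOO- → 0.322 mol.
pH = pKa + log(n_(CH3)3CCOO-/n_(CH3)3CCOOH) = 5.05 + log(0.322/0.15) = 5.05 + (+0.332)

pH = 5.38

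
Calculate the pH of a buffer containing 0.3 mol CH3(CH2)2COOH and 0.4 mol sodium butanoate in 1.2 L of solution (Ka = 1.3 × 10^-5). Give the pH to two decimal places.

pKa = −log(1.3 × 10^-5) = 4.886
Using pH = pKa + log([base]/[acid]) with [base]/[acid] = 0.4/0.3:
pH = 4.886 + (+0.125) = 5.01

pH = 5.01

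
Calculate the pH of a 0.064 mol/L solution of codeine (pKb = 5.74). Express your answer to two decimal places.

pH = 10.53

C18H21NO3 + H2O ⇌ C18H22NO3+ + OH-
Kb = 10^(−5.74) = 1.82 × 10^-6
Let x = [OH-] at equilibrium. Kb = x²/(0.064 − x).
Neglecting x in the denominator: x = √(1.82 × 10^-6 × 0.064) = 3.41 × 10^-4 M
(x/C₀ = 0.53% < 5%, so the approximation holds.)
pOH = 3.47, so pH = 14.00 − pOH = 10.53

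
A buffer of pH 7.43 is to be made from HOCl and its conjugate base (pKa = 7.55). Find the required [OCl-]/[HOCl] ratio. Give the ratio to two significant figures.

pH = pKa + log(r) ⇒ log(r) = 7.43 − 7.55 = -0.12
r = [OCl-]/[HOCl] = 10^(-0.12) = 0.759

ratio = 0.76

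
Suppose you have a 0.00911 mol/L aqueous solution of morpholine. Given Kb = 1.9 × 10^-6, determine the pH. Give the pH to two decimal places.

C4H8ONH + H2O ⇌ C4H8ONH2+ + OH-
Let x = [OH-] at equilibrium. Kb = x²/(0.00911 − x).
Assume x ≪ 0.00911: x ≈ √(1.9 × 10^-6 × 0.00911) = 1.32 × 10^-4 M
(x/C₀ = 1.4% < 5%, so the approximation holds.)
pOH = 3.88, so pH = 14.00 − pOH = 10.12

pH = 10.12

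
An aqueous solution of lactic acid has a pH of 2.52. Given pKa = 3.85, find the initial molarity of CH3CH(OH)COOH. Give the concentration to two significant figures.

[H+] = 10^(-2.52) = 3.02 × 10^-3 M = x
Ka = 10^(−3.85) = 1.41 × 10^-4
Ka = x²/(C₀ − x) ⇒ C₀ = x + x²/Ka
C₀ = 3.02 × 10^-3 + (3.02 × 10^-3)²/(1.41 × 10^-4) = 6.77 × 10^-2 M

C₀ = 6.8 × 10^-2 M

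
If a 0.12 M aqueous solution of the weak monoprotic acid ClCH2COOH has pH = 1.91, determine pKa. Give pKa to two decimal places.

pKa = 2.85

[H+] = 10^(-1.91) = 1.23 × 10^-2 M
At equilibrium [HA] = 0.12 − 1.23 × 10^-2 = 1.08 × 10^-1 M
Ka = [H+][A-]/[HA] = (1.23 × 10^-2)² / 1.08 × 10^-1 = 1.40 × 10^-3
pKa = -log(1.40 × 10^-3) = 2.85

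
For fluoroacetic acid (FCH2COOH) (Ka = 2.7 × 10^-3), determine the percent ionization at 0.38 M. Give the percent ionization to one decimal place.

8.1%

FCH2COOH ⇌ FCH2COO- + H+; let x = [H+] at equilibrium.
Solve x² + 0.0027x − 0.00103 = 0 → x = 3.07 × 10^-2 M
% ionization = x/C₀ × 100% = 3.07 × 10^-2/0.38 × 100% = 8.1%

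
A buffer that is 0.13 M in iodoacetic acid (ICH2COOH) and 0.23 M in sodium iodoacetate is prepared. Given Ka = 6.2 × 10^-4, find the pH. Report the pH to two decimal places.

pKa = −log(6.2 × 10^-4) = 3.208
Henderson–Hasselbalch: pH = pKa + log([ICH2COO-]/[ICH2COOH]) = 3.208 + log(0.23/0.13)
pH = 3.208 + (+0.248) = 3.46

pH = 3.46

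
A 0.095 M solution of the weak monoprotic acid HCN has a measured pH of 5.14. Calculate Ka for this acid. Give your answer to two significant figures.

Ka = 5.5 × 10^-10

[H+] = 10^(-5.14) = 7.24 × 10^-6 M
At equilibrium [HA] = 0.095 − 7.24 × 10^-6 = 9.50 × 10^-2 M
Ka = [H+][A-]/[HA] = (7.24 × 10^-6)² / 9.50 × 10^-2 = 5.5 × 10^-10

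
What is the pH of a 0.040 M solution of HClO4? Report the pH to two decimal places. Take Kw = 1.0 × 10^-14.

HClO4 is a strong acid and dissociates completely, so [H+] = 0.040 M.
pH = -log(0.04) = 1.40

pH = 1.40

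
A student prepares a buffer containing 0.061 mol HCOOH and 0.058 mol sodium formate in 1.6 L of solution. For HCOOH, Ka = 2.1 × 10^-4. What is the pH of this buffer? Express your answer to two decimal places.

pKa = −log(2.1 × 10^-4) = 3.678
pH = pKa + log([A⁻]/[HA]) = 3.678 + log(0.058/0.061)
pH = 3.678 + (-0.022) = 3.66

pH = 3.66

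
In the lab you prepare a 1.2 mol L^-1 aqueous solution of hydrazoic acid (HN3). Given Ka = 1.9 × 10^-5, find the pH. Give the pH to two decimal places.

HN3 ⇌ N3- + H+
Let x = [H+] at equilibrium. Ka = x²/(1.2 − x).
Neglecting x in the denominator: x = √(1.9 × 10^-5 × 1.2) = 4.77 × 10^-3 M
Check: 0.4% ionized — well under 5%, approximation valid.
pH = −log[H+] = −log(4.77 × 10^-3) = 2.32

pH = 2.32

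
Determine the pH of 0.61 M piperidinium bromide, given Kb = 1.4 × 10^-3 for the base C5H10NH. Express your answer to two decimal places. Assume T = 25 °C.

C5H10NH2+ is the conjugate acid of the weak base C5H10NH.
Ka = Kw/Kb = 1.0×10^-14 / 1.4 × 10^-3 = 7.14 × 10^-12
Ka = x²/(0.61 − x) = 7.14 × 10^-12
Assume x ≪ 0.61: x ≈ √(7.14 × 10^-12 × 0.61) = 2.09 × 10^-6 M
pH = −log(2.09 × 10^-6) = 5.68

pH = 5.68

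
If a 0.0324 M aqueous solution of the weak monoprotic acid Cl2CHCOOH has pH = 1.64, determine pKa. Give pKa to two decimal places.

pKa = 1.26

[H+] = 10^(-1.64) = 2.29 × 10^-2 M
At equilibrium [HA] = 0.0324 − 2.29 × 10^-2 = 9.50 × 10^-3 M
Ka = [H+][A-]/[HA] = (2.29 × 10^-2)² / 9.50 × 10^-3 = 5.52 × 10^-2
pKa = -log(5.52 × 10^-2) = 1.26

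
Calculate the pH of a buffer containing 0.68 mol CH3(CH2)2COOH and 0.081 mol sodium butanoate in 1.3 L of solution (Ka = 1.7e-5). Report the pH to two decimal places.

pKa = −log(1.7 × 10^-5) = 4.770
Using pH = pKa + log([base]/[acid]) with [base]/[acid] = 0.081/0.68:
pH = 4.770 + (-0.924) = 3.85

pH = 3.85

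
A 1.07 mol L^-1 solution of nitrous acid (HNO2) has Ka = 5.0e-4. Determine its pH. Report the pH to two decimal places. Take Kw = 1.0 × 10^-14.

pH = 1.64

HNO2 ⇌ NO2- + H+
Ka = [H+]²/(1.07 − [H+]) = 5.0 × 10^-4
Neglecting [H+] in the denominator: [H+] = √(5.0 × 10^-4 × 1.07) = 2.31 × 10^-2 M
pH = −log(2.31 × 10^-2) = 1.64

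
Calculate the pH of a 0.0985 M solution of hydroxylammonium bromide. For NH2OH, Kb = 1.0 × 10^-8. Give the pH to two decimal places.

pH = 3.50

NH3OH+ is the conjugate acid of the weak base NH2OH.
Ka = Kw/Kb = 1.0×10^-14 / 1.0 × 10^-8 = 1.00 × 10^-6
From the ICE table, Ka = [H+]²/(0.0985 − [H+]) = 1.00 × 10^-6.
Neglecting [H+] in the denominator: [H+] = √(1.00 × 10^-6 × 0.0985) = 3.14 × 10^-4 M
Check: 0.32% ionized — well under 5%, approximation valid.
pH = −log(3.14 × 10^-4) = 3.50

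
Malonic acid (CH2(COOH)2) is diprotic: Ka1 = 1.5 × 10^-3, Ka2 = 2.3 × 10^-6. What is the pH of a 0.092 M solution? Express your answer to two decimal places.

Ka1 ≫ Ka2, so treat the first dissociation as the only significant source of H+.
Ka1 = x²/(0.092 − x) = 1.5 × 10^-3
Solving the quadratic: x = (−Ka1 + √(Ka1² + 4·Ka1·C₀))/2 = 1.10 × 10^-2 M
pH = −log(1.10 × 10^-2) = 1.96

pH = 1.96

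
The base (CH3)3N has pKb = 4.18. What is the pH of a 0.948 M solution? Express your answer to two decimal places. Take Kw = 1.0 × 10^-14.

pH = 11.90

(CH3)3N + H2O ⇌ (CH3)3NH+ + OH-
Kb = 10^(−4.18) = 6.61 × 10^-5
Kb = x²/(0.948 − x) = 6.61 × 10^-5
Assume x ≪ 0.948: x ≈ √(6.61 × 10^-5 × 0.948) = 7.92 × 10^-3 M
(x/C₀ = 0.84% < 5%, so the approximation holds.)
pOH = 2.10, so pH = 14.00 − pOH = 11.90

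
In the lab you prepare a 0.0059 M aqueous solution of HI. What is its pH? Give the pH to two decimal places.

HI is a strong acid and dissociates completely, so [H+] = 0.0059 M.
pH = -log(0.0059) = 2.23

pH = 2.23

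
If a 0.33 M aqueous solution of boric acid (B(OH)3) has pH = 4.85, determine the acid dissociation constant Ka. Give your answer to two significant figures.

[H+] = 10^(-4.85) = 1.41 × 10^-5 M
At equilibrium [HA] = 0.33 − 1.41 × 10^-5 = 3.30 × 10^-1 M
Ka = [H+][A-]/[HA] = (1.41 × 10^-5)² / 3.30 × 10^-1 = 6.0 × 10^-10

Ka = 6.0 × 10^-10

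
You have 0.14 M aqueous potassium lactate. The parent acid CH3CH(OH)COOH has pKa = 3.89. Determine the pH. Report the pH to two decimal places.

pH = 8.52

CH3CH(OH)COO- is the conjugate base of the weak acid CH3CH(OH)COOH.
Ka = 10^(−3.89) = 1.29 × 10^-4
Kb = Kw/Ka = 1.0×10^-14 / 1.29 × 10^-4 = 7.75 × 10^-11
Kb = [OH-]²/(0.14 − [OH-]) = 7.75 × 10^-11
Neglecting [OH-] in the denominator: [OH-] = √(7.75 × 10^-11 × 0.14) = 3.29 × 10^-6 M
pOH = −log(3.29 × 10^-6) = 5.48; pH = 14.00 − 5.48 = 8.52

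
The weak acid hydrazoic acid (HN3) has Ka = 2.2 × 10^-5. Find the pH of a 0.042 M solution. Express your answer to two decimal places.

pH = 3.02

HN3 ⇌ N3- + H+
Let x = [H+] at equilibrium. Ka = x²/(0.042 − x).
Since Ka ≪ C₀, x ≈ √(Ka·C₀) = 9.61 × 10^-4 M.
Check: 2.3% ionized — well under 5%, approximation valid.
pH = −log[H+] = −log(9.61 × 10^-4) = 3.02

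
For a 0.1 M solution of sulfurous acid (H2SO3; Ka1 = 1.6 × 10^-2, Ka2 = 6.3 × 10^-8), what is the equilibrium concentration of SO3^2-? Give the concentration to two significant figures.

First ionization gives [H+] ≈ [HSO3-] = 3.28 × 10^-2 M.
Second step: Ka2 = [H+][SO3^2-]/[HSO3-] ≈ [SO3^2-] (since [H+] ≈ [HSO3-]).
So [SO3^2-] ≈ Ka2.

6.3 × 10^-8 M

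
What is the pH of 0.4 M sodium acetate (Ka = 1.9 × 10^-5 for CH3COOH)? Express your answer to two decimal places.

pH = 9.16

CH3COO- is the conjugate base of the weak acid CH3COOH.
Kb = Kw/Ka = 1.0×10^-14 / 1.9 × 10^-5 = 5.26 × 10^-10
From the ICE table, Kb = [OH-]²/(0.4 − [OH-]) = 5.26 × 10^-10.
Neglecting [OH-] in the denominator: [OH-] = √(5.26 × 10^-10 × 0.4) = 1.45 × 10^-5 M
pOH = 4.84, so pH = 14.00 − pOH = 9.16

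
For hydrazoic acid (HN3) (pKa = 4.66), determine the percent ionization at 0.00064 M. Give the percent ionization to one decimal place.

16.9%

HN3 ⇌ N3- + H+; let x = [H+] at equilibrium.
Ka = 10^(−4.66) = 2.19 × 10^-5
Solve x² + 2.19e-05x − 1.4e-08 = 0 → x = 1.08 × 10^-4 M
% ionization = x/C₀ × 100% = 1.08 × 10^-4/0.00064 × 100% = 16.9%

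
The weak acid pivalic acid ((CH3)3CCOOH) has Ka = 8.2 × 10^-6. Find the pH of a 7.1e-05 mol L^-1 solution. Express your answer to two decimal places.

pH = 4.69

(CH3)3CCOOH ⇌ (CH3)3CCOO- + H+
Ka = x²/(7.1e-05 − x) = 8.2 × 10^-6
The 5% rule fails; solving x² + Ka·x − Ka·C₀ = 0 exactly:
x = [−8.2e-06 + √(8.2e-06² + 2.33e-09)]/2 = 2.04 × 10^-5 M
pH = −log(2.04 × 10^-5) = 4.69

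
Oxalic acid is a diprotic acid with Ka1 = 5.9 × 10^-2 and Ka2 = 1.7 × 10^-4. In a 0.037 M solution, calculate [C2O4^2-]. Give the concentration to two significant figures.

First ionization gives [H+] ≈ [HC2O4-] = 2.58 × 10^-2 M.
Second step: Ka2 = [H+][C2O4^2-]/[HC2O4-] ≈ [C2O4^2-] (since [H+] ≈ [HC2O4-]).
So [C2O4^2-] ≈ Ka2.

1.7 × 10^-4 M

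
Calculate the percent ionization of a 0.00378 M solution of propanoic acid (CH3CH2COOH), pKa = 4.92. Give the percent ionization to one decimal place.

CH3CH2COOH ⇌ CH3CH2COO- + H+; let x = [H+] at equilibrium.
Ka = 10^(−4.92) = 1.20 × 10^-5
Solve x² + 1.2e-05x − 4.54e-08 = 0 → x = 2.07 × 10^-4 M
Fraction ionized = 2.07 × 10^-4 / 0.00378 = 0.0548 → 5.5%

5.5%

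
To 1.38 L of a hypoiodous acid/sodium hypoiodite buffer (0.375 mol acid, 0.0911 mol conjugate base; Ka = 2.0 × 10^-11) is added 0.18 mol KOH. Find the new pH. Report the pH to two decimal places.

pH = 10.84

OH- converts HOI to OI-: HOI → 0.195 mol, OI- → 0.271 mol.
pKa = −log(2.0 × 10^-11) = 10.699
pH = pKa + log([A⁻]/[HA]) = 10.699 + log(0.271/0.195) = 10.699 +0.143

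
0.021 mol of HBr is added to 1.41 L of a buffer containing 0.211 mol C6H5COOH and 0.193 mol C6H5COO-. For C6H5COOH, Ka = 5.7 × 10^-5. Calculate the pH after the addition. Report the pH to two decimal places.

pH = 4.11

Added H+ converts C6H5COO- to C6H5COOH: C6H5COOH → 0.232 mol, C6H5COO- → 0.172 mol.
pKa = −log(5.7 × 10^-5) = 4.244
pH = pKa + log([A⁻]/[HA]) = 4.244 + log(0.172/0.232) = 4.244 -0.130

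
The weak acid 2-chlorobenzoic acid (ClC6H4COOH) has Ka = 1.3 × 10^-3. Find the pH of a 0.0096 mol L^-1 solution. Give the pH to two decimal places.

ClC6H4COOH ⇌ ClC6H4COO- + H+
From the ICE table, Ka = [H+]²/(0.0096 − [H+]) = 1.3 × 10^-3.
Here C₀/Ka ≈ 7.38, so the small-[H+] approximation fails. Use the quadratic:
[H+] = (−Ka + √(Ka² + 4·Ka·C₀))/2 = 2.94 × 10^-3 M
pH = −log[H+] = −log(2.94 × 10^-3) = 2.53

pH = 2.53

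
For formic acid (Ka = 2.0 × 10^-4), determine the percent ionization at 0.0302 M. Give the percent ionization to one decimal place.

7.8%

HCOOH ⇌ HCOO- + H+; let x = [H+] at equilibrium.
Solve x² + 0.0002x − 6.04e-06 = 0 → x = 2.36 × 10^-3 M
% ionization = x/C₀ × 100% = 2.36 × 10^-3/0.0302 × 100% = 7.8%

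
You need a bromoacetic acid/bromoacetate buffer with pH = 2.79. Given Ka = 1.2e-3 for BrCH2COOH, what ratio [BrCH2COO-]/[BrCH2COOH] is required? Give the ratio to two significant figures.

ratio = 0.74

pKa = -log(1.2 × 10^-3) = 2.921
pH = pKa + log(r) ⇒ log(r) = 2.79 − 2.921 = -0.131
r = [BrCH2COO-]/[BrCH2COOH] = 10^(-0.131) = 0.74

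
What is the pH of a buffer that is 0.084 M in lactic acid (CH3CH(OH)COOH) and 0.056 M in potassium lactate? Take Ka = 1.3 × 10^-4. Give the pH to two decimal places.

pKa = −log(1.3 × 10^-4) = 3.886
Using pH = pKa + log([base]/[acid]) with [base]/[acid] = 0.056/0.084:
pH = 3.886 + (-0.176) = 3.71

pH = 3.71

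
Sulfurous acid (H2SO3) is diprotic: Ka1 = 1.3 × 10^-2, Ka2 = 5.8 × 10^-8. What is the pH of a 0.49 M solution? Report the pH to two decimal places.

pH = 1.13

Since Ka1 ≫ Ka2, the first ionization dominates [H+].
Ka1 = x²/(0.49 − x) = 1.3 × 10^-2
Solving the quadratic: x = (−Ka1 + √(Ka1² + 4·Ka1·C₀))/2 = 7.36 × 10^-2 M
pH = −log(7.36 × 10^-2) = 1.13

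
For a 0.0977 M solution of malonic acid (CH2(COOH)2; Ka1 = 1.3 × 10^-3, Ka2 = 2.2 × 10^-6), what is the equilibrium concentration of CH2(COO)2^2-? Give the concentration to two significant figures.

First ionization gives [H+] ≈ [CH2(COOH)COO-] = 1.06 × 10^-2 M.
Second step: Ka2 = [H+][CH2(COO)2^2-]/[CH2(COOH)COO-] ≈ [CH2(COO)2^2-] (since [H+] ≈ [CH2(COOH)COO-]).
So [CH2(COO)2^2-] ≈ Ka2.

2.2 × 10^-6 M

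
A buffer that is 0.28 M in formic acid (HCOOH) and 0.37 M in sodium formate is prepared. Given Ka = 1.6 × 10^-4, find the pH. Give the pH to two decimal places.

pKa = −log(1.6 × 10^-4) = 3.796
Henderson–Hasselbalch: pH = pKa + log([HCOO-]/[HCOOH]) = 3.796 + log(0.37/0.28)
pH = 3.796 + (+0.121) = 3.92

pH = 3.92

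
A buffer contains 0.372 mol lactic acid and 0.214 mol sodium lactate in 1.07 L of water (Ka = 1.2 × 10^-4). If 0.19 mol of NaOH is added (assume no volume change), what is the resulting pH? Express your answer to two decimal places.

pH = 4.27

OH- converts CH3CH(OH)COOH to CH3CH(OH)COO-: CH3CH(OH)COOH → 0.182 mol, CH3CH(OH)COO- → 0.404 mol.
pKa = −log(1.2 × 10^-4) = 3.921
Henderson–Hasselbalch with mole ratio 0.404/0.182: pH = 3.921 + (+0.346)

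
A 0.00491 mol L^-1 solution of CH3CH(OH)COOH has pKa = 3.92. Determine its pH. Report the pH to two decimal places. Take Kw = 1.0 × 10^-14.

CH3CH(OH)COOH ⇌ CH3CH(OH)COO- + H+
Ka = 10^(−3.92) = 1.20 × 10^-4
From the ICE table, Ka = [H+]²/(0.00491 − [H+]) = 1.20 × 10^-4.
[H+] is not negligible relative to C₀; solve [H+]² + 0.00012·[H+] − 5.89e-07 = 0.
[H+] = [−0.00012 + √(0.00012² + 2.36e-06)]/2 = 7.10 × 10^-4 M
pH = −log(7.10 × 10^-4) = 3.15

pH = 3.15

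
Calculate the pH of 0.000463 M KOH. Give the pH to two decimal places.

pH = 10.67

KOH is a strong base; [OH-] = 0.000463 M.
pOH = -log(0.000463) = 3.33
pH = 14.00 - 3.33 = 10.67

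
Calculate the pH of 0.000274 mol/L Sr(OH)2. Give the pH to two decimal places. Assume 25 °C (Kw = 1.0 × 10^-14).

Sr(OH)2 is a strong base (each formula unit releases 2 OH-); [OH-] = 0.000548 M.
pOH = -log(0.000548) = 3.26
pH = 14.00 - 3.26 = 10.74

pH = 10.74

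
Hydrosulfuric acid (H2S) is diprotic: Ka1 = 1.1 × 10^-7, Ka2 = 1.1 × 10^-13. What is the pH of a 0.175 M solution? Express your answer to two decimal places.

Since Ka1 ≫ Ka2, the first ionization dominates [H+].
Ka1 = x²/(0.175 − x) = 1.1 × 10^-7
x ≈ √(1.1 × 10^-7 × 0.175) = 1.39 × 10^-4 M
pH = −log(1.39 × 10^-4) = 3.86

pH = 3.86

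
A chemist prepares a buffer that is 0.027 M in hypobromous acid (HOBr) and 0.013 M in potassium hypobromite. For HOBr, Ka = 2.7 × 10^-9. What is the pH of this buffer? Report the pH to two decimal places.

pH = 8.25

pKa = −log(2.7 × 10^-9) = 8.569
pH = pKa + log([A⁻]/[HA]) = 8.569 + log(0.013/0.027)
pH = 8.569 + (-0.317) = 8.25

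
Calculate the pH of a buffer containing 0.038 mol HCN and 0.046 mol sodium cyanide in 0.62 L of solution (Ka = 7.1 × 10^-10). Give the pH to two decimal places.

pH = 9.23

pKa = −log(7.1 × 10^-10) = 9.149
Henderson–Hasselbalch: pH = pKa + log([CN-]/[HCN]) = 9.149 + log(0.046/0.038)
pH = 9.149 + (+0.083) = 9.23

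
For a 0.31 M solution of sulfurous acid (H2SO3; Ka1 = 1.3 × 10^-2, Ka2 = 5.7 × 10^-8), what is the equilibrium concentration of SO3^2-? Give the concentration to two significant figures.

5.7 × 10^-8 M

First ionization gives [H+] ≈ [HSO3-] = 5.73 × 10^-2 M.
Second step: Ka2 = [H+][SO3^2-]/[HSO3-] ≈ [SO3^2-] (since [H+] ≈ [HSO3-]).
So [SO3^2-] ≈ Ka2.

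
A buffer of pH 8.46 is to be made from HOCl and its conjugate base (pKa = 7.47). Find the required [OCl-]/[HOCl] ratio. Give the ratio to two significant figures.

ratio = 9.8

pH = pKa + log(r) ⇒ log(r) = 8.46 − 7.47 = +0.99
r = [OCl-]/[HOCl] = 10^(+0.99) = 9.77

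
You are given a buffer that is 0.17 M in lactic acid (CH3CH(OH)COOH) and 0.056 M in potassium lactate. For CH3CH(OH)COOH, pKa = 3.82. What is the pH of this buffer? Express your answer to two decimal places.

Henderson–Hasselbalch: pH = pKa + log([CH3CH(OH)COO-]/[CH3CH(OH)COOH]) = 3.82 + log(0.056/0.17)
pH = 3.82 + (-0.482) = 3.34

pH = 3.34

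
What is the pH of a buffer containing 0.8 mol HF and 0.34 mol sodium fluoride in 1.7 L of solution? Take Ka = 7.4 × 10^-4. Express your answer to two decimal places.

pKa = −log(7.4 × 10^-4) = 3.131
Using pH = pKa + log([base]/[acid]) with [base]/[acid] = 0.34/0.8:
pH = 3.131 + (-0.372) = 2.76

pH = 2.76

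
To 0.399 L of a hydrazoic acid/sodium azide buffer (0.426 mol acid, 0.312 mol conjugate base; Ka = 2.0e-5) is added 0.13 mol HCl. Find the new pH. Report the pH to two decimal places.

pH = 4.21

After neutralization: n(HN3) = 0.556 mol, n(N3-) = 0.182 mol.
pKa = −log(2.0 × 10^-5) = 4.699
pH = pKa + log(n_N3-/n_HN3) = 4.699 + log(0.182/0.556) = 4.699 + (-0.485)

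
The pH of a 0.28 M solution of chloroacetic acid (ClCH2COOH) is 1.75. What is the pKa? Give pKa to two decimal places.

pKa = 2.92

[H+] = 10^(-1.75) = 1.78 × 10^-2 M
At equilibrium [HA] = 0.28 − 1.78 × 10^-2 = 2.62 × 10^-1 M
Ka = [H+][A-]/[HA] = (1.78 × 10^-2)² / 2.62 × 10^-1 = 1.21 × 10^-3
pKa = -log(1.21 × 10^-3) = 2.92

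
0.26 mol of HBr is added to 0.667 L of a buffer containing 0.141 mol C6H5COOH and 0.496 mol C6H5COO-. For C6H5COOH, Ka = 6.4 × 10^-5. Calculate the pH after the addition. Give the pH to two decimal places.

pH = 3.96

Added H+ converts C6H5COO- to C6H5COOH: C6H5COOH → 0.401 mol, C6H5COO- → 0.236 mol.
pKa = −log(6.4 × 10^-5) = 4.194
pH = pKa + log([A⁻]/[HA]) = 4.194 + log(0.236/0.401) = 4.194 -0.230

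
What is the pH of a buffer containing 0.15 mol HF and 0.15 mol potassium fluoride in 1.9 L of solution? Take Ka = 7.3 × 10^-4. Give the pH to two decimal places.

pKa = −log(7.3 × 10^-4) = 3.137
Henderson–Hasselbalch: pH = pKa + log([F-]/[HF]) = 3.137 + log(0.15/0.15)
pH = 3.137 + (+0.000) = 3.14

pH = 3.14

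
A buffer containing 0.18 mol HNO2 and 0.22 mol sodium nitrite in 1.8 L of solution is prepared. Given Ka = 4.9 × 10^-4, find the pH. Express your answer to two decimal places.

pH = 3.40

pKa = −log(4.9 × 10^-4) = 3.310
Henderson–Hasselbalch: pH = pKa + log([NO2-]/[HNO2]) = 3.310 + log(0.22/0.18)
pH = 3.310 + (+0.087) = 3.40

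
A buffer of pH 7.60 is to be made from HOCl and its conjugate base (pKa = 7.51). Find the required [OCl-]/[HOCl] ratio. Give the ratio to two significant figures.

ratio = 1.2

pH = pKa + log(r) ⇒ log(r) = 7.60 − 7.51 = +0.09
r = [OCl-]/[HOCl] = 10^(+0.09) = 1.23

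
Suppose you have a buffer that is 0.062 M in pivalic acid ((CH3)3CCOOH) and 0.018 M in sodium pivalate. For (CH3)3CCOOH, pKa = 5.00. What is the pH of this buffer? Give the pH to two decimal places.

pH = 4.46

pH = pKa + log([A⁻]/[HA]) = 5.00 + log(0.018/0.062)
pH = 5.00 + (-0.537) = 4.46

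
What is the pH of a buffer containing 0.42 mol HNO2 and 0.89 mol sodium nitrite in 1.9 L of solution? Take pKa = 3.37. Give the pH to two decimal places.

pH = pKa + log([A⁻]/[HA]) = 3.37 + log(0.89/0.42)
pH = 3.37 + (+0.326) = 3.70

pH = 3.70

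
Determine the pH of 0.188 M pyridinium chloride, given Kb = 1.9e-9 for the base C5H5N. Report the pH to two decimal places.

C5H5NH+ is the conjugate acid of the weak base C5H5N.
Ka = Kw/Kb = 1.0×10^-14 / 1.9 × 10^-9 = 5.26 × 10^-6
From the ICE table, Ka = [H+]²/(0.188 − [H+]) = 5.26 × 10^-6.
Assume [H+] ≪ 0.188: [H+] ≈ √(5.26 × 10^-6 × 0.188) = 9.94 × 10^-4 M
Check: 0.53% ionized — well under 5%, approximation valid.
pH = −log[H+] = −log(9.94 × 10^-4) = 3.00

pH = 3.00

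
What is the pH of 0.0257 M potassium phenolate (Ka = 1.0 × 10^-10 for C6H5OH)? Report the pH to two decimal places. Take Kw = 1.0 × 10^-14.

pH = 11.19

C6H5O- is the conjugate base of the weak acid C6H5OH.
Kb = Kw/Ka = 1.0×10^-14 / 1.0 × 10^-10 = 1.00 × 10^-4
Let x = [OH-] at equilibrium. Kb = x²/(0.0257 − x).
x is not negligible relative to C₀; solve x² + 0.0001·x − 2.57e-06 = 0.
x = [−0.0001 + √(0.0001² + 1.03e-05)]/2 = 1.55 × 10^-3 M
pOH = −log(1.55 × 10^-3) = 2.81; pH = 14.00 − 2.81 = 11.19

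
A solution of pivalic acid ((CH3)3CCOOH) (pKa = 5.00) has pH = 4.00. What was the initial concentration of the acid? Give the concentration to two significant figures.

C₀ = 1.1 × 10^-3 M

[H+] = 10^(-4.00) = 1.00 × 10^-4 M = x
Ka = 10^(−5.00) = 1.00 × 10^-5
Ka = x²/(C₀ − x) ⇒ C₀ = x + x²/Ka
C₀ = 1.00 × 10^-4 + (1.00 × 10^-4)²/(1.00 × 10^-5) = 1.10 × 10^-3 M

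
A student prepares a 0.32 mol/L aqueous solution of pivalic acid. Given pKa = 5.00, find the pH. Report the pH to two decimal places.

(CH3)3CCOOH ⇌ (CH3)3CCOO- + H+
Ka = 10^(−5.00) = 1.00 × 10^-5
Ka = [H+]²/(0.32 − [H+]) = 1.00 × 10^-5
Assume [H+] ≪ 0.32: [H+] ≈ √(1.00 × 10^-5 × 0.32) = 1.79 × 10^-3 M
pH = −log(1.79 × 10^-3) = 2.75

pH = 2.75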